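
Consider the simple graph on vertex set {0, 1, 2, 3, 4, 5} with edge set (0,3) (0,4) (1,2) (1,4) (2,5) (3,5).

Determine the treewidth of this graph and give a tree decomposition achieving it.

Each bag holds 3 vertices, so the decomposition has width 2, which upper-bounds the treewidth. For the lower bound, G contains the cycle 4–1–2–5–3–0–4, so G is not a forest; only forests have treewidth ≤ 1, hence tw(G) ≥ 2. Therefore the treewidth is 2.

Treewidth 2.
One such decomposition:
Bags: B1 = {1, 2, 4}  B2 = {2, 4, 5}  B3 = {3, 4, 5}  B4 = {0, 3, 4}
Tree: B1–B2, B2–B3, B3–B4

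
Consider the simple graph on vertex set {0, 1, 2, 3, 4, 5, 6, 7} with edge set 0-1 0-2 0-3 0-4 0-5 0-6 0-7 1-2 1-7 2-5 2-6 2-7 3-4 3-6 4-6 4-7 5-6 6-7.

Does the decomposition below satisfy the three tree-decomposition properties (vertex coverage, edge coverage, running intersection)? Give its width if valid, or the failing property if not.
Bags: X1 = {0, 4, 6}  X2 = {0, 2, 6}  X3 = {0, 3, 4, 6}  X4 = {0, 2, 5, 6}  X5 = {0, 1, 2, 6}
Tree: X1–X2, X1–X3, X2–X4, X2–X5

A tree decomposition must satisfy three properties: every vertex lies in some bag; for every edge, both endpoints lie together in some bag; and for every vertex, the bags containing it form a connected subtree. Here vertex 7 appears in no bag, so the decomposition is invalid.

No — vertex 7 appears in no bag.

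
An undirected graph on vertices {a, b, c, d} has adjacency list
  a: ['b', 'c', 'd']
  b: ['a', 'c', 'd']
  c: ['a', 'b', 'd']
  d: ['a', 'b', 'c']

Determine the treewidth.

3

A width-3 tree decomposition is:
Bags: B1 = {a, b, c, d}
Tree: (single bag)
A single bag containing all 4 vertices is trivially a valid decomposition of width 3. Conversely, {a, b, c, d} is a clique of size 4, and the vertices of any clique must share a bag in every tree decomposition; so some bag has ≥ 4 vertices and tw(G) ≥ 3. The upper and lower bounds meet at 3, so that is the treewidth.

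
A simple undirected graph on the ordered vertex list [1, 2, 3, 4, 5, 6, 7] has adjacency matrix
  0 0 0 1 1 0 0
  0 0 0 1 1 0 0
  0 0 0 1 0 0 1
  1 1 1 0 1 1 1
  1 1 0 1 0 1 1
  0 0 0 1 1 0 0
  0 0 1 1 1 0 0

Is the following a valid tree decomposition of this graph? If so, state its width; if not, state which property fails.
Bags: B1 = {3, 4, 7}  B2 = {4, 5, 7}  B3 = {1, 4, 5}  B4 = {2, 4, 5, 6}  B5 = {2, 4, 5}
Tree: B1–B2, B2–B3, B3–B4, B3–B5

No — bags containing vertex 2 are not connected in the tree.

A tree decomposition must satisfy three properties: every vertex lies in some bag; for every edge, both endpoints lie together in some bag; and for every vertex, the bags containing it form a connected subtree. Here bags containing vertex 2 are not connected in the tree, so the decomposition is invalid.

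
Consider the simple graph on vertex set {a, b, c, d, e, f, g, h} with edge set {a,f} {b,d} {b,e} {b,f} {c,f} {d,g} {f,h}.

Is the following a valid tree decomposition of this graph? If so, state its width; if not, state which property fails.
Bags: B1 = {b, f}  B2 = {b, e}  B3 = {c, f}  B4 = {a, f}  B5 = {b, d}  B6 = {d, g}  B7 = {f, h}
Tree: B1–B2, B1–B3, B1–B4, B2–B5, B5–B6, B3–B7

Vertex coverage: the bags together contain {a, b, c, d, e, f, g, h}, the full vertex set. Edge coverage: each edge of G has both endpoints in at least one bag. Running intersection: for every vertex, the bags containing it form a connected subtree. All three properties hold, so this is a valid tree decomposition of width max|bag| − 1 = 1, and hence tw(G) ≤ 1.

Yes; width 1.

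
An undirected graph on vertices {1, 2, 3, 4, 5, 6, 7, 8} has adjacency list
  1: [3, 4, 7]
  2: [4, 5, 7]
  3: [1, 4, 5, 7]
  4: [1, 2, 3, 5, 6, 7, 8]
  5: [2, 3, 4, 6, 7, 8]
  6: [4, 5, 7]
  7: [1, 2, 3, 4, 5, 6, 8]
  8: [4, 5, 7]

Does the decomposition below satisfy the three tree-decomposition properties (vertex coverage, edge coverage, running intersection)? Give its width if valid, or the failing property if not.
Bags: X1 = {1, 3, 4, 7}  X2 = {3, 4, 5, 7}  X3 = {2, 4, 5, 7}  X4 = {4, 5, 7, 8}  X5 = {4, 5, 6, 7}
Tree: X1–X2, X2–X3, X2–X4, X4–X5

Yes; width 3.

Vertex coverage: the bags together contain {1, 2, 3, 4, 5, 6, 7, 8}, the full vertex set. Edge coverage: each edge of G has both endpoints in at least one bag. Running intersection: for every vertex, the bags containing it form a connected subtree. All three properties hold, so this is a valid tree decomposition of width max|bag| − 1 = 3, and hence tw(G) ≤ 3.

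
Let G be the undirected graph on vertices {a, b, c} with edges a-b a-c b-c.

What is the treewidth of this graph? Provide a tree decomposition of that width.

Treewidth 2.
Bags: B1 = {a, b, c}
Tree: (single bag)

A single bag containing all 3 vertices is trivially a valid decomposition of width 2. On the other hand G contains the 3-clique {a, b, c}. A clique must lie in a single bag of any decomposition, so no decomposition can have width below 2. Combining the bounds, tw(G) = 2.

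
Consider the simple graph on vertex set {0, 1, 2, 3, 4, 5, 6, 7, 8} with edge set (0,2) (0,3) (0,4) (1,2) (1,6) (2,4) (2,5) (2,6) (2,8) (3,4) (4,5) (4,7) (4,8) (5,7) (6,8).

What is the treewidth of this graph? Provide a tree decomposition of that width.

Treewidth 2.
One optimal decomposition is:
Bags: B1 = {2, 4, 5}  B2 = {2, 4, 8}  B3 = {0, 2, 4}  B4 = {2, 6, 8}  B5 = {4, 5, 7}  B6 = {1, 2, 6}  B7 = {0, 3, 4}
Tree: B1–B2, B1–B3, B2–B4, B1–B5, B4–B6, B3–B7

The largest bag has 3 vertices, giving width 2; this decomposition certifies tw(G) ≤ 2. For the lower bound, the 3 vertices {1, 2, 6} are pairwise adjacent, and any tree decomposition puts a clique entirely inside one bag — forcing width ≥ 2. Hence tw(G) = 2 exactly.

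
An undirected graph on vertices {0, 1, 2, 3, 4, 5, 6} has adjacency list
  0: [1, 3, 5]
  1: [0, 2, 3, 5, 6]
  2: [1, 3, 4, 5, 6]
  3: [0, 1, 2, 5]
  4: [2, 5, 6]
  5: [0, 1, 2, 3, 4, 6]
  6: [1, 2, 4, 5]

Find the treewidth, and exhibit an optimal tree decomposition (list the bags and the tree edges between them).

Treewidth 3.
Bags: B1 = {1, 2, 3, 5}  B2 = {1, 2, 5, 6}  B3 = {0, 1, 3, 5}  B4 = {2, 4, 5, 6}
Tree: B1–B2, B1–B3, B2–B4

Every bag has size at most 4, so the width is 4 − 1 = 3 and tw(G) ≤ 3. For the lower bound, the 4 vertices {0, 1, 3, 5} are pairwise adjacent, and any tree decomposition puts a clique entirely inside one bag — forcing width ≥ 3. Therefore the treewidth is 3.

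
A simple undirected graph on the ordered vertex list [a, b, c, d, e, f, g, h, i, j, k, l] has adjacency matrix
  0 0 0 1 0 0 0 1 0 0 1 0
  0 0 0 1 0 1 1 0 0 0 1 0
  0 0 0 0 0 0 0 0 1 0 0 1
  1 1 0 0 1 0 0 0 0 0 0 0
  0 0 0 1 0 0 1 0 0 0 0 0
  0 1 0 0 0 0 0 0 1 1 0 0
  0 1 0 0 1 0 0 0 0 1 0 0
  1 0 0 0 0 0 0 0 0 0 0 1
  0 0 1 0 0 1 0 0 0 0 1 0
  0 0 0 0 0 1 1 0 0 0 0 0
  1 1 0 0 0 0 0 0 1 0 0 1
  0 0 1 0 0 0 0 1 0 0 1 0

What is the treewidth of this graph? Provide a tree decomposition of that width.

Treewidth 3.
One such decomposition:
Bags: B1 = {d, e, g, j}  B2 = {b, d, g, j}  B3 = {b, d, f, j}  B4 = {a, b, d, f}  B5 = {a, b, f, k}  B6 = {a, f, i, k}  B7 = {a, h, i, k}  B8 = {h, i, k, l}  B9 = {c, h, i, l}
Tree: B1–B2, B2–B3, B3–B4, B4–B5, B5–B6, B6–B7, B7–B8, B8–B9

Every bag has size at most 4, so the width is 4 − 1 = 3 and tw(G) ≤ 3. For the lower bound: the 4 vertex sets {e,g,j}, {d}, {b}, {a,f,i,k} are disjoint, each induces a connected subgraph, and every pair is joined by at least one edge of G. Contracting each set to a single vertex therefore yields K_{4} as a minor, and since treewidth is minor-monotone, tw(G) ≥ tw(K_{4}) = 3. The upper and lower bounds meet at 3, so that is the treewidth.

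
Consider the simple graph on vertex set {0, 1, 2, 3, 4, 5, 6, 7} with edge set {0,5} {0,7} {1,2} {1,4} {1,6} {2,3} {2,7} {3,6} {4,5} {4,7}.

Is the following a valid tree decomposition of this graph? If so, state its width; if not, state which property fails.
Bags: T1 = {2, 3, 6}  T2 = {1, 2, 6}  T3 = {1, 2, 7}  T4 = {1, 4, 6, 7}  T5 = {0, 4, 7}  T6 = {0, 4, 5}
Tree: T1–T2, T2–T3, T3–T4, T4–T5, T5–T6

A tree decomposition must satisfy three properties: every vertex lies in some bag; for every edge, both endpoints lie together in some bag; and for every vertex, the bags containing it form a connected subtree. Here bags containing vertex 6 are not connected in the tree, so the decomposition is invalid.

No — bags containing vertex 6 are not connected in the tree.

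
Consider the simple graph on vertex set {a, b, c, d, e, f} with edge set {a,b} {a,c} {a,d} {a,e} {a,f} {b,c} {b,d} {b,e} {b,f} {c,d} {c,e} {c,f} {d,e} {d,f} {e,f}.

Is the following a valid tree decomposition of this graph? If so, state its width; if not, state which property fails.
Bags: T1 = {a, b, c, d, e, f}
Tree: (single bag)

Every vertex of G appears in some bag (union = {a, b, c, d, e, f}); every edge is covered by a bag; and for each vertex v the set of bags containing v is connected in the bag tree. The decomposition is therefore valid. The largest bag has 6 vertices, so the width is 5.

Yes; width 5.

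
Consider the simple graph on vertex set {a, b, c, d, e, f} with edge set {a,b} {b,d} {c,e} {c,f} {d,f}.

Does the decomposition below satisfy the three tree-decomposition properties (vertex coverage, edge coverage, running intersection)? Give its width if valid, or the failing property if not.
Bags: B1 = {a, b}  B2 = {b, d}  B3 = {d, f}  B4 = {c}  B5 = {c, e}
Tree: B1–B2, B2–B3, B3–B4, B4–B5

No — edge (f,c) lies in no bag.

A tree decomposition must satisfy three properties: every vertex lies in some bag; for every edge, both endpoints lie together in some bag; and for every vertex, the bags containing it form a connected subtree. Here edge (f,c) lies in no bag, so the decomposition is invalid.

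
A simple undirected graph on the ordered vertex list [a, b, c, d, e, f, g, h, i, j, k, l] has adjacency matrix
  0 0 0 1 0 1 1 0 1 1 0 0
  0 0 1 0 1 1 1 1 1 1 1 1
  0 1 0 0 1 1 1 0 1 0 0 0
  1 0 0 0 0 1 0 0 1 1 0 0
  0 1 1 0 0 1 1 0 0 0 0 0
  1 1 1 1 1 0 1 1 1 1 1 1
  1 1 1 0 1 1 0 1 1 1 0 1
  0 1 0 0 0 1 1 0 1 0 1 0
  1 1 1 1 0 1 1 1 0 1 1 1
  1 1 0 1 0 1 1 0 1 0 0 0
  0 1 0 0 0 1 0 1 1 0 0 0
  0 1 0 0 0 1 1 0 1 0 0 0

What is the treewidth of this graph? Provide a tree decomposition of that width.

Treewidth 4.
One optimal decomposition is:
Bags: B1 = {b, c, f, g, i}  B2 = {b, f, g, i, j}  B3 = {b, f, g, i, l}  B4 = {b, f, g, h, i}  B5 = {b, c, e, f, g}  B6 = {a, f, g, i, j}  B7 = {b, f, h, i, k}  B8 = {a, d, f, i, j}
Tree: B1–B2, B2–B3, B3–B4, B1–B5, B2–B6, B4–B7, B6–B8

The largest bag has 5 vertices, giving width 4; this decomposition certifies tw(G) ≤ 4. On the other hand G contains the 5-clique {b, c, e, f, g}. A clique must lie in a single bag of any decomposition, so no decomposition can have width below 4. Combining the bounds, tw(G) = 4.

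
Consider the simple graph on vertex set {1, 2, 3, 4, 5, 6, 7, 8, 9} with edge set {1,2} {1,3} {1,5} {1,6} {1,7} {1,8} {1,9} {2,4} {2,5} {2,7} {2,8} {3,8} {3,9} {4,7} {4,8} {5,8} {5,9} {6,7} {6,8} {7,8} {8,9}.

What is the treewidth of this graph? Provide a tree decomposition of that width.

Treewidth 3.
One optimal decomposition is:
Bags: B1 = {1, 2, 7, 8}  B2 = {1, 2, 5, 8}  B3 = {1, 6, 7, 8}  B4 = {1, 5, 8, 9}  B5 = {2, 4, 7, 8}  B6 = {1, 3, 8, 9}
Tree: B1–B2, B1–B3, B2–B4, B1–B5, B4–B6

The largest bag has 4 vertices, giving width 3; this decomposition certifies tw(G) ≤ 3. On the other hand G contains the 4-clique {1, 3, 8, 9}. A clique must lie in a single bag of any decomposition, so no decomposition can have width below 3. The upper and lower bounds meet at 3, so that is the treewidth.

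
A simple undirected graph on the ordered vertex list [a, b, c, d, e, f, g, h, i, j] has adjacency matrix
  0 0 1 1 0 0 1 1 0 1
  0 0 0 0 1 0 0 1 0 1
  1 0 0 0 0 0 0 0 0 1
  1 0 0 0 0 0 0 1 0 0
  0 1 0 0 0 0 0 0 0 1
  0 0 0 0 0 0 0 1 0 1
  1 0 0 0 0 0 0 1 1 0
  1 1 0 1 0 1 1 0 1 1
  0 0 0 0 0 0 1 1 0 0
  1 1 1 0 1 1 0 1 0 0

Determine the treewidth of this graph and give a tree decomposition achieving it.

Every bag has size at most 3, so the width is 3 − 1 = 2 and tw(G) ≤ 2. Conversely, {b, e, j} is a clique of size 3, and the vertices of any clique must share a bag in every tree decomposition; so some bag has ≥ 3 vertices and tw(G) ≥ 2. Hence tw(G) = 2 exactly.

Treewidth 2.
One such decomposition:
Bags: B1 = {a, g, h}  B2 = {a, h, j}  B3 = {f, h, j}  B4 = {a, d, h}  B5 = {g, h, i}  B6 = {b, h, j}  B7 = {b, e, j}  B8 = {a, c, j}
Tree: B1–B2, B2–B3, B2–B4, B1–B5, B2–B6, B6–B7, B2–B8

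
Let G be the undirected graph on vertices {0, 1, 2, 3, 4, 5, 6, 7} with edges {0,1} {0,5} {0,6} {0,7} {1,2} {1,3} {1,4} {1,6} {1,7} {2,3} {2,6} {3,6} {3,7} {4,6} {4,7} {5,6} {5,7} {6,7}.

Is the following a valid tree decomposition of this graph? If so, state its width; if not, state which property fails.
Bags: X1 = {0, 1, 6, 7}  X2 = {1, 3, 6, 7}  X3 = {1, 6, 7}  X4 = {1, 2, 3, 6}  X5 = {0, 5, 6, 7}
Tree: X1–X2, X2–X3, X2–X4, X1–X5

A tree decomposition must satisfy three properties: every vertex lies in some bag; for every edge, both endpoints lie together in some bag; and for every vertex, the bags containing it form a connected subtree. Here vertex 4 appears in no bag, so the decomposition is invalid.

No — vertex 4 appears in no bag.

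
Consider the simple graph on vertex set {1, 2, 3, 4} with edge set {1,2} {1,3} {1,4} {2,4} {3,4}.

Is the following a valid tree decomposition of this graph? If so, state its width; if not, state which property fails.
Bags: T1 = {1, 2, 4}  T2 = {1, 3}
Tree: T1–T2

A tree decomposition must satisfy three properties: every vertex lies in some bag; for every edge, both endpoints lie together in some bag; and for every vertex, the bags containing it form a connected subtree. Here edge (4,3) lies in no bag, so the decomposition is invalid.

No — edge (4,3) lies in no bag.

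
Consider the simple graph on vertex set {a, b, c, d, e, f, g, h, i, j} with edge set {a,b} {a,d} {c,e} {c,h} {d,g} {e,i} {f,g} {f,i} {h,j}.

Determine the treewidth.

A width-1 tree decomposition is:
Bags: B1 = {a, b}  B2 = {a, d}  B3 = {d, g}  B4 = {f, g}  B5 = {f, i}  B6 = {e, i}  B7 = {c, e}  B8 = {c, h}  B9 = {h, j}
Tree: B1–B2, B2–B3, B3–B4, B4–B5, B5–B6, B6–B7, B7–B8, B8–B9
The largest bag has 2 vertices, giving width 1; this decomposition certifies tw(G) ≤ 1. G has an edge, so its treewidth is at least 1. Therefore the treewidth is 1.

1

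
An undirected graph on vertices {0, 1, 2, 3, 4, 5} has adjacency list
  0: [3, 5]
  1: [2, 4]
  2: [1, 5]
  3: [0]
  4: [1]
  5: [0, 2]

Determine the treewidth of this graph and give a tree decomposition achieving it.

Treewidth 1.
One optimal decomposition is:
Bags: B1 = {1, 4}  B2 = {1, 2}  B3 = {2, 5}  B4 = {0, 5}  B5 = {0, 3}
Tree: B1–B2, B2–B3, B3–B4, B4–B5

Each bag holds 2 vertices, so the decomposition has width 1, which upper-bounds the treewidth. Since G has at least one edge (e.g. 4–1), it is not an edgeless graph, so tw(G) ≥ 1. Therefore the treewidth is 1.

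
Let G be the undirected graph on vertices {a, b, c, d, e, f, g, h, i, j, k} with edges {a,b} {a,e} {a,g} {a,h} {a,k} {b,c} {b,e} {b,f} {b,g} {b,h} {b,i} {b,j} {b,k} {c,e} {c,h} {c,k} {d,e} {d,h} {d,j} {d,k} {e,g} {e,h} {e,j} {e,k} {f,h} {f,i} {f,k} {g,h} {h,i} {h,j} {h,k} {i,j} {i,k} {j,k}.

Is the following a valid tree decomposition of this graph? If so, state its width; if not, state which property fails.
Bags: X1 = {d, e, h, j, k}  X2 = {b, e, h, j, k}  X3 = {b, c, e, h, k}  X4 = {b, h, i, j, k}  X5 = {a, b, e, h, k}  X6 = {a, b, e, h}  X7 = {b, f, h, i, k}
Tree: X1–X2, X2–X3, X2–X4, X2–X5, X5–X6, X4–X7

No — vertex g appears in no bag.

A tree decomposition must satisfy three properties: every vertex lies in some bag; for every edge, both endpoints lie together in some bag; and for every vertex, the bags containing it form a connected subtree. Here vertex g appears in no bag, so the decomposition is invalid.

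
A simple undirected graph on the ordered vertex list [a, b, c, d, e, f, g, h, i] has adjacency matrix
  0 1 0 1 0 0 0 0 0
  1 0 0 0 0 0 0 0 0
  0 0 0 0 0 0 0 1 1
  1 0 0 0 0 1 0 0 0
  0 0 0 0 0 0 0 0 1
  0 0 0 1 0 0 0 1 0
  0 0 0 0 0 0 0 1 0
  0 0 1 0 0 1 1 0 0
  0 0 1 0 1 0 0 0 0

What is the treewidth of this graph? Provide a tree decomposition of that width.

Treewidth 1.
One optimal decomposition is:
Bags: B1 = {f, h}  B2 = {c, h}  B3 = {d, f}  B4 = {g, h}  B5 = {c, i}  B6 = {a, d}  B7 = {e, i}  B8 = {a, b}
Tree: B1–B2, B1–B3, B1–B4, B2–B5, B3–B6, B5–B7, B6–B8

The largest bag has 2 vertices, giving width 1; this decomposition certifies tw(G) ≤ 1. G has an edge, so its treewidth is at least 1. Combining the bounds, tw(G) = 1.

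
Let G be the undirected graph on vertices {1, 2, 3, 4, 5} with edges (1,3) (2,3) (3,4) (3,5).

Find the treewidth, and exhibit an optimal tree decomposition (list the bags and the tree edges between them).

Treewidth 1.
One optimal decomposition is:
Bags: B1 = {1, 3}  B2 = {2, 3}  B3 = {3, 4}  B4 = {3, 5}
Tree: B1–B2, B2–B3, B3–B4

The largest bag has 2 vertices, giving width 1; this decomposition certifies tw(G) ≤ 1. Any graph with an edge has treewidth ≥ 1, and G has the edge 3–1. Hence tw(G) = 1 exactly.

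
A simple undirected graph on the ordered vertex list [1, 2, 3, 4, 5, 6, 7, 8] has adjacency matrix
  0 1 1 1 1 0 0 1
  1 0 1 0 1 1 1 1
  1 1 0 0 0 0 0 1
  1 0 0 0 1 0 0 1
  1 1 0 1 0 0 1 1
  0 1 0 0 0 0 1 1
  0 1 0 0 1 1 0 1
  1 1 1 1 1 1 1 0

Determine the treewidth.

3

A width-3 tree decomposition is:
Bags: B1 = {1, 2, 5, 8}  B2 = {1, 2, 3, 8}  B3 = {2, 5, 7, 8}  B4 = {2, 6, 7, 8}  B5 = {1, 4, 5, 8}
Tree: B1–B2, B1–B3, B3–B4, B1–B5
Every bag has size at most 4, so the width is 4 − 1 = 3 and tw(G) ≤ 3. Conversely, {1, 2, 3, 8} is a clique of size 4, and the vertices of any clique must share a bag in every tree decomposition; so some bag has ≥ 4 vertices and tw(G) ≥ 3. Hence tw(G) = 3 exactly.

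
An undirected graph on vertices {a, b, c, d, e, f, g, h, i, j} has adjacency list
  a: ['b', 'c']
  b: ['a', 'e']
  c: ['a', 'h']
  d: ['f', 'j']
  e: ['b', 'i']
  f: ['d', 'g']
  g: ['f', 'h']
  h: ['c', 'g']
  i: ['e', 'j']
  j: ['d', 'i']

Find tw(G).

2

A width-2 tree decomposition is:
Bags: B1 = {d, f, j}  B2 = {f, i, j}  B3 = {e, f, i}  B4 = {b, e, f}  B5 = {a, b, f}  B6 = {a, c, f}  B7 = {c, f, h}  B8 = {f, g, h}
Tree: B1–B2, B2–B3, B3–B4, B4–B5, B5–B6, B6–B7, B7–B8
Every bag has size at most 3, so the width is 3 − 1 = 2 and tw(G) ≤ 2. For the lower bound, G contains the cycle f–d–j–i–e–b–a–c–h–g–f, so G is not a forest; only forests have treewidth ≤ 1, hence tw(G) ≥ 2. The upper and lower bounds meet at 2, so that is the treewidth.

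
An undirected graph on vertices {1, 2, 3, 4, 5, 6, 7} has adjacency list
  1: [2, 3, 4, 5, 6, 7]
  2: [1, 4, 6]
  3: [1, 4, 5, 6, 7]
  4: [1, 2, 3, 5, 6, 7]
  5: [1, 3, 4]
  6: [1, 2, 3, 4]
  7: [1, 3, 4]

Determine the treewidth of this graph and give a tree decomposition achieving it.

Treewidth 3.
One such decomposition:
Bags: B1 = {1, 3, 4, 7}  B2 = {1, 3, 4, 5}  B3 = {1, 3, 4, 6}  B4 = {1, 2, 4, 6}
Tree: B1–B2, B1–B3, B3–B4

Every bag has size at most 4, so the width is 4 − 1 = 3 and tw(G) ≤ 3. On the other hand G contains the 4-clique {1, 2, 4, 6}. A clique must lie in a single bag of any decomposition, so no decomposition can have width below 3. Therefore the treewidth is 3.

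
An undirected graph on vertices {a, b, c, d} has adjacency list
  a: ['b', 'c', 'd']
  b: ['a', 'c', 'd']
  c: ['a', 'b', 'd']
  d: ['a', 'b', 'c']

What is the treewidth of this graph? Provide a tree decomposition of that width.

Treewidth 3.
Bags: B1 = {a, b, c, d}
Tree: (single bag)

With just one bag of size 4, the width is 4 − 1 = 3, so tw(G) ≤ 3. On the other hand G contains the 4-clique {a, b, c, d}. A clique must lie in a single bag of any decomposition, so no decomposition can have width below 3. Hence tw(G) = 3 exactly.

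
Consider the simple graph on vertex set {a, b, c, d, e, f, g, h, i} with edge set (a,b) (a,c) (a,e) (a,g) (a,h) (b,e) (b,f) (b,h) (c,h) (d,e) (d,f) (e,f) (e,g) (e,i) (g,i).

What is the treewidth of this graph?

A width-2 tree decomposition is:
Bags: B1 = {a, e, g}  B2 = {e, g, i}  B3 = {a, b, e}  B4 = {b, e, f}  B5 = {a, b, h}  B6 = {a, c, h}  B7 = {d, e, f}
Tree: B1–B2, B1–B3, B3–B4, B3–B5, B5–B6, B4–B7
The largest bag has 3 vertices, giving width 2; this decomposition certifies tw(G) ≤ 2. Conversely, {a, e, g} is a clique of size 3, and the vertices of any clique must share a bag in every tree decomposition; so some bag has ≥ 3 vertices and tw(G) ≥ 2. Hence tw(G) = 2 exactly.

2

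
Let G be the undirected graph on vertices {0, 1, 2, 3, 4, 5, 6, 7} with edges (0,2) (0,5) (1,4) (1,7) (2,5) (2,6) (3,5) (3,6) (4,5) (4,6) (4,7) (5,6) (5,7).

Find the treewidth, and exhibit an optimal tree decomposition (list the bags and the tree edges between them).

Treewidth 2.
One optimal decomposition is:
Bags: B1 = {4, 5, 7}  B2 = {4, 5, 6}  B3 = {2, 5, 6}  B4 = {0, 2, 5}  B5 = {3, 5, 6}  B6 = {1, 4, 7}
Tree: B1–B2, B2–B3, B3–B4, B2–B5, B1–B6

The largest bag has 3 vertices, giving width 2; this decomposition certifies tw(G) ≤ 2. For the lower bound, the 3 vertices {1, 4, 7} are pairwise adjacent, and any tree decomposition puts a clique entirely inside one bag — forcing width ≥ 2. Hence tw(G) = 2 exactly.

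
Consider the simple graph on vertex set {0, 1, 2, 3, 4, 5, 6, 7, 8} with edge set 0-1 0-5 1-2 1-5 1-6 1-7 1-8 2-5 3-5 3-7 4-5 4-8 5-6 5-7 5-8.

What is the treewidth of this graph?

2

A width-2 tree decomposition is:
Bags: B1 = {1, 5, 8}  B2 = {0, 1, 5}  B3 = {1, 5, 7}  B4 = {1, 2, 5}  B5 = {1, 5, 6}  B6 = {4, 5, 8}  B7 = {3, 5, 7}
Tree: B1–B2, B2–B3, B1–B4, B4–B5, B1–B6, B3–B7
Each bag holds 3 vertices, so the decomposition has width 2, which upper-bounds the treewidth. For the lower bound, the 3 vertices {0, 1, 5} are pairwise adjacent, and any tree decomposition puts a clique entirely inside one bag — forcing width ≥ 2. Combining the bounds, tw(G) = 2.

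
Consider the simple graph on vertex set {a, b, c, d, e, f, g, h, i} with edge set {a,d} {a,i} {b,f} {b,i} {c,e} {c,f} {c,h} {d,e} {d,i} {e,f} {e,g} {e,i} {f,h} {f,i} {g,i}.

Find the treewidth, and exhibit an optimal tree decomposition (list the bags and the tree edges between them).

Treewidth 2.
One optimal decomposition is:
Bags: B1 = {c, e, f}  B2 = {c, f, h}  B3 = {e, f, i}  B4 = {b, f, i}  B5 = {d, e, i}  B6 = {a, d, i}  B7 = {e, g, i}
Tree: B1–B2, B1–B3, B3–B4, B3–B5, B5–B6, B5–B7

Every bag has size at most 3, so the width is 3 − 1 = 2 and tw(G) ≤ 2. Conversely, {c, f, h} is a clique of size 3, and the vertices of any clique must share a bag in every tree decomposition; so some bag has ≥ 3 vertices and tw(G) ≥ 2. Hence tw(G) = 2 exactly.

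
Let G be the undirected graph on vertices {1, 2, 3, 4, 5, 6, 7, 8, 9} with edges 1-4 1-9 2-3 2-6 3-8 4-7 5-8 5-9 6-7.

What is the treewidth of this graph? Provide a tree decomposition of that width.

Treewidth 2.
One such decomposition:
Bags: B1 = {1, 4, 7}  B2 = {1, 7, 9}  B3 = {5, 7, 9}  B4 = {5, 7, 8}  B5 = {3, 7, 8}  B6 = {2, 3, 7}  B7 = {2, 6, 7}
Tree: B1–B2, B2–B3, B3–B4, B4–B5, B5–B6, B6–B7

The largest bag has 3 vertices, giving width 2; this decomposition certifies tw(G) ≤ 2. The edges 7–4–1–9–5–8–3–2–6–7 form a cycle, so G is not a tree and its treewidth is at least 2. The upper and lower bounds meet at 2, so that is the treewidth.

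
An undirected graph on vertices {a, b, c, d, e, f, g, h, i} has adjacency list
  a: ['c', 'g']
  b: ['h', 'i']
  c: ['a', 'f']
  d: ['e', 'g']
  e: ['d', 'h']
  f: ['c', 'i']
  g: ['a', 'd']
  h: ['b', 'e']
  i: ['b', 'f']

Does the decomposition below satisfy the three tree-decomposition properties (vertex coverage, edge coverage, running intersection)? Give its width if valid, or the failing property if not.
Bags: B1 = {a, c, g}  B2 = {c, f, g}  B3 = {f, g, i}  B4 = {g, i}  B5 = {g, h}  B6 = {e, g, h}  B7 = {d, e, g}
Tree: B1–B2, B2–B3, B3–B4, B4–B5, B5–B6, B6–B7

No — vertex b appears in no bag.

A tree decomposition must satisfy three properties: every vertex lies in some bag; for every edge, both endpoints lie together in some bag; and for every vertex, the bags containing it form a connected subtree. Here vertex b appears in no bag, so the decomposition is invalid.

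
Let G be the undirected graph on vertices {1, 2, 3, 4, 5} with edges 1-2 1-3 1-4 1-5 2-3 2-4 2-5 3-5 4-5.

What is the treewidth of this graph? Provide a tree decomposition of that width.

Treewidth 3.
Bags: B1 = {1, 2, 3, 5}  B2 = {1, 2, 4, 5}
Tree: B1–B2

Each bag holds 4 vertices, so the decomposition has width 3, which upper-bounds the treewidth. On the other hand G contains the 4-clique {1, 2, 3, 5}. A clique must lie in a single bag of any decomposition, so no decomposition can have width below 3. Combining the bounds, tw(G) = 3.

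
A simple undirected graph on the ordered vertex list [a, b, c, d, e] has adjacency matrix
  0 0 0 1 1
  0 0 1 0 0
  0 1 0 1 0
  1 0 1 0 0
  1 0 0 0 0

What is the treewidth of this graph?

1

A width-1 tree decomposition is:
Bags: B1 = {a, e}  B2 = {a, d}  B3 = {c, d}  B4 = {b, c}
Tree: B1–B2, B2–B3, B3–B4
The largest bag has 2 vertices, giving width 1; this decomposition certifies tw(G) ≤ 1. Since G has at least one edge (e.g. e–a), it is not an edgeless graph, so tw(G) ≥ 1. Hence tw(G) = 1 exactly.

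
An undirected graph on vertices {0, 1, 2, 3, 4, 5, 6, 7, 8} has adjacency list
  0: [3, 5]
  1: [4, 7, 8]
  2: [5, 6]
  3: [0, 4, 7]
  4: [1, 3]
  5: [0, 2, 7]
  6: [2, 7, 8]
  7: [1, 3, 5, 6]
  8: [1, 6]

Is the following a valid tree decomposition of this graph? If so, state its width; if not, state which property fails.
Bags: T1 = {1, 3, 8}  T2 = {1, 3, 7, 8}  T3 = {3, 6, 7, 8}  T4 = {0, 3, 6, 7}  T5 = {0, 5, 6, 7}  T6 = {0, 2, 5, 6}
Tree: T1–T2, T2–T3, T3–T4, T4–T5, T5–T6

A tree decomposition must satisfy three properties: every vertex lies in some bag; for every edge, both endpoints lie together in some bag; and for every vertex, the bags containing it form a connected subtree. Here vertex 4 appears in no bag, so the decomposition is invalid.

No — vertex 4 appears in no bag.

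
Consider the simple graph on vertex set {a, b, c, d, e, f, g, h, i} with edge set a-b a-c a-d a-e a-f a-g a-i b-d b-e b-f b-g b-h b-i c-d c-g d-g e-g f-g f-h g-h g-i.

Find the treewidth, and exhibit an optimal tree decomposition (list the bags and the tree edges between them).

Treewidth 3.
One such decomposition:
Bags: B1 = {a, b, f, g}  B2 = {a, b, d, g}  B3 = {b, f, g, h}  B4 = {a, c, d, g}  B5 = {a, b, g, i}  B6 = {a, b, e, g}
Tree: B1–B2, B1–B3, B2–B4, B1–B5, B2–B6

The largest bag has 4 vertices, giving width 3; this decomposition certifies tw(G) ≤ 3. On the other hand G contains the 4-clique {a, c, d, g}. A clique must lie in a single bag of any decomposition, so no decomposition can have width below 3. The upper and lower bounds meet at 3, so that is the treewidth.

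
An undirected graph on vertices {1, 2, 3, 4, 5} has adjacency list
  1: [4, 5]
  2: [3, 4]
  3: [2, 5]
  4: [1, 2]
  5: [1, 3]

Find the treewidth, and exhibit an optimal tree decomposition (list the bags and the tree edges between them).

Treewidth 2.
One such decomposition:
Bags: B1 = {1, 3, 5}  B2 = {1, 2, 3}  B3 = {1, 2, 4}
Tree: B1–B2, B2–B3

The largest bag has 3 vertices, giving width 2; this decomposition certifies tw(G) ≤ 2. For the lower bound, G contains the cycle 1–5–3–2–4–1, so G is not a forest; only forests have treewidth ≤ 1, hence tw(G) ≥ 2. Hence tw(G) = 2 exactly.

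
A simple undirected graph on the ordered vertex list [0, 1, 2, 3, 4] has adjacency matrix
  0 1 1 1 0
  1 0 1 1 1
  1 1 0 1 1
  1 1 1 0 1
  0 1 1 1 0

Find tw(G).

A width-3 tree decomposition is:
Bags: B1 = {0, 1, 2, 3}  B2 = {1, 2, 3, 4}
Tree: B1–B2
Each bag holds 4 vertices, so the decomposition has width 3, which upper-bounds the treewidth. On the other hand G contains the 4-clique {0, 1, 2, 3}. A clique must lie in a single bag of any decomposition, so no decomposition can have width below 3. Therefore the treewidth is 3.

3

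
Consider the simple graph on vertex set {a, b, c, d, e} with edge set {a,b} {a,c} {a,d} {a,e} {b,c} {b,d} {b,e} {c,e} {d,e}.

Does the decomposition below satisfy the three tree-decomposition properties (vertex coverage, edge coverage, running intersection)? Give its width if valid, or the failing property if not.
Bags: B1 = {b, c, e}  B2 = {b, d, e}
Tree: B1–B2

No — vertex a appears in no bag.

A tree decomposition must satisfy three properties: every vertex lies in some bag; for every edge, both endpoints lie together in some bag; and for every vertex, the bags containing it form a connected subtree. Here vertex a appears in no bag, so the decomposition is invalid.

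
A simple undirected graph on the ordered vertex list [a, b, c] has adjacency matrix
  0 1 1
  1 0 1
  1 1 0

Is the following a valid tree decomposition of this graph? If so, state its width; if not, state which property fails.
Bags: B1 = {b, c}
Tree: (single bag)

No — vertex a appears in no bag.

A tree decomposition must satisfy three properties: every vertex lies in some bag; for every edge, both endpoints lie together in some bag; and for every vertex, the bags containing it form a connected subtree. Here vertex a appears in no bag, so the decomposition is invalid.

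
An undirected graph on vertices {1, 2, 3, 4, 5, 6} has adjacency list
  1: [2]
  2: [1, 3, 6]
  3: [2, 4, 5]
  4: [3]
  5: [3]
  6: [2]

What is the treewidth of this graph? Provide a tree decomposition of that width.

Treewidth 1.
One optimal decomposition is:
Bags: B1 = {1, 2}  B2 = {2, 3}  B3 = {2, 6}  B4 = {3, 5}  B5 = {3, 4}
Tree: B1–B2, B1–B3, B2–B4, B4–B5

Every bag has size at most 2, so the width is 2 − 1 = 1 and tw(G) ≤ 1. G has an edge, so its treewidth is at least 1. Combining the bounds, tw(G) = 1.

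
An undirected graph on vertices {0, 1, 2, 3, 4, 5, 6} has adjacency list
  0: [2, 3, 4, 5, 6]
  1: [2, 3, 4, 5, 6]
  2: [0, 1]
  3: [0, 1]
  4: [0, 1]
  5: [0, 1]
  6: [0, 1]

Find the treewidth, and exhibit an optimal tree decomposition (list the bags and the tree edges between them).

Each bag holds 3 vertices, so the decomposition has width 2, which upper-bounds the treewidth. For the lower bound, G contains the cycle 0–6–1–3–0, so G is not a forest; only forests have treewidth ≤ 1, hence tw(G) ≥ 2. The upper and lower bounds meet at 2, so that is the treewidth.

Treewidth 2.
Bags: B1 = {0, 1, 6}  B2 = {0, 1, 3}  B3 = {0, 1, 4}  B4 = {0, 1, 5}  B5 = {0, 1, 2}
Tree: B1–B2, B2–B3, B3–B4, B4–B5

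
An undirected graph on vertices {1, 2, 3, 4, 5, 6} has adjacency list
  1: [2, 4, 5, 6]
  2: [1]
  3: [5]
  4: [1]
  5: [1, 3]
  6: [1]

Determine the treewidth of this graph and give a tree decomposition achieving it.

The largest bag has 2 vertices, giving width 1; this decomposition certifies tw(G) ≤ 1. Since G has at least one edge (e.g. 1–5), it is not an edgeless graph, so tw(G) ≥ 1. Combining the bounds, tw(G) = 1.

Treewidth 1.
Bags: B1 = {1, 5}  B2 = {3, 5}  B3 = {1, 2}  B4 = {1, 6}  B5 = {1, 4}
Tree: B1–B2, B1–B3, B3–B4, B4–B5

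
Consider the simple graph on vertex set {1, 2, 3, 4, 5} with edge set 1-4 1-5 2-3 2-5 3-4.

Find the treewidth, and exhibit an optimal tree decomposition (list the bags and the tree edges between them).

Treewidth 2.
Bags: B1 = {2, 3, 4}  B2 = {1, 2, 4}  B3 = {1, 2, 5}
Tree: B1–B2, B2–B3

Each bag holds 3 vertices, so the decomposition has width 2, which upper-bounds the treewidth. For the lower bound, G contains the cycle 2–3–4–1–5–2, so G is not a forest; only forests have treewidth ≤ 1, hence tw(G) ≥ 2. The upper and lower bounds meet at 2, so that is the treewidth.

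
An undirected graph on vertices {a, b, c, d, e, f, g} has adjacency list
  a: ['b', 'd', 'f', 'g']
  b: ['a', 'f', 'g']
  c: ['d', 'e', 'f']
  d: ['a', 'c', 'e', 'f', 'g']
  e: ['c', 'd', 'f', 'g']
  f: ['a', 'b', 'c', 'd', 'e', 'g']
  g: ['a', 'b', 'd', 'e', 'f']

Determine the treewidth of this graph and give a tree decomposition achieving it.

Treewidth 3.
One such decomposition:
Bags: B1 = {a, d, f, g}  B2 = {a, b, f, g}  B3 = {d, e, f, g}  B4 = {c, d, e, f}
Tree: B1–B2, B1–B3, B3–B4

The largest bag has 4 vertices, giving width 3; this decomposition certifies tw(G) ≤ 3. On the other hand G contains the 4-clique {d, e, f, g}. A clique must lie in a single bag of any decomposition, so no decomposition can have width below 3. The upper and lower bounds meet at 3, so that is the treewidth.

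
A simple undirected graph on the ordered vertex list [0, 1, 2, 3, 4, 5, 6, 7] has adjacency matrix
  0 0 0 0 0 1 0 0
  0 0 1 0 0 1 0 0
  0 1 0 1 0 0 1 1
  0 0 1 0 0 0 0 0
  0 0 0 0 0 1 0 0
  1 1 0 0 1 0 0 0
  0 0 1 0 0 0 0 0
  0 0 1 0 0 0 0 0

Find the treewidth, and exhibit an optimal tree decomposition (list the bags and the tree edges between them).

Treewidth 1.
One optimal decomposition is:
Bags: B1 = {1, 2}  B2 = {2, 3}  B3 = {1, 5}  B4 = {2, 6}  B5 = {4, 5}  B6 = {0, 5}  B7 = {2, 7}
Tree: B1–B2, B1–B3, B1–B4, B3–B5, B5–B6, B2–B7

Each bag holds 2 vertices, so the decomposition has width 1, which upper-bounds the treewidth. Since G has at least one edge (e.g. 1–2), it is not an edgeless graph, so tw(G) ≥ 1. Hence tw(G) = 1 exactly.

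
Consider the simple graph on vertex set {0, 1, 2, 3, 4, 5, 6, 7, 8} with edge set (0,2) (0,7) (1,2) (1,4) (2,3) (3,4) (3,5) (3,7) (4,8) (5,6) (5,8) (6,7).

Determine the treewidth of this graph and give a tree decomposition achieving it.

Treewidth 3.
One such decomposition:
Bags: B1 = {0, 5, 6, 7}  B2 = {0, 3, 5, 7}  B3 = {0, 2, 3, 5}  B4 = {2, 3, 5, 8}  B5 = {2, 3, 4, 8}  B6 = {1, 2, 4, 8}
Tree: B1–B2, B2–B3, B3–B4, B4–B5, B5–B6

The largest bag has 4 vertices, giving width 3; this decomposition certifies tw(G) ≤ 3. For the lower bound: the 4 vertex sets {0,6,7}, {5}, {3}, {1,2,4,8} are disjoint, each induces a connected subgraph, and every pair is joined by at least one edge of G. Contracting each set to a single vertex therefore yields K_{4} as a minor, and since treewidth is minor-monotone, tw(G) ≥ tw(K_{4}) = 3. Combining the bounds, tw(G) = 3.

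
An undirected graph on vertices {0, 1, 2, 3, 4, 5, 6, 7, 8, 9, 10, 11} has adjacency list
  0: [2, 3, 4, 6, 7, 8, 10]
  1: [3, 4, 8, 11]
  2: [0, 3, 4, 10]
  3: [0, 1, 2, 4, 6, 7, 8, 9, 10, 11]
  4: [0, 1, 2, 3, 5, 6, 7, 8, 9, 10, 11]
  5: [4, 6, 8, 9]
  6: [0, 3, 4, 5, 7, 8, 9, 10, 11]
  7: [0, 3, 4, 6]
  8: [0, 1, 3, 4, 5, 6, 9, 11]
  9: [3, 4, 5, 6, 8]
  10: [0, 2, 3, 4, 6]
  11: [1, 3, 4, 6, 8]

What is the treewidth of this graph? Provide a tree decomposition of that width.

The largest bag has 5 vertices, giving width 4; this decomposition certifies tw(G) ≤ 4. For the lower bound, the 5 vertices {1, 3, 4, 8, 11} are pairwise adjacent, and any tree decomposition puts a clique entirely inside one bag — forcing width ≥ 4. Therefore the treewidth is 4.

Treewidth 4.
One optimal decomposition is:
Bags: B1 = {3, 4, 6, 8, 9}  B2 = {0, 3, 4, 6, 8}  B3 = {3, 4, 6, 8, 11}  B4 = {0, 3, 4, 6, 10}  B5 = {0, 2, 3, 4, 10}  B6 = {4, 5, 6, 8, 9}  B7 = {0, 3, 4, 6, 7}  B8 = {1, 3, 4, 8, 11}
Tree: B1–B2, B2–B3, B2–B4, B4–B5, B1–B6, B4–B7, B3–B8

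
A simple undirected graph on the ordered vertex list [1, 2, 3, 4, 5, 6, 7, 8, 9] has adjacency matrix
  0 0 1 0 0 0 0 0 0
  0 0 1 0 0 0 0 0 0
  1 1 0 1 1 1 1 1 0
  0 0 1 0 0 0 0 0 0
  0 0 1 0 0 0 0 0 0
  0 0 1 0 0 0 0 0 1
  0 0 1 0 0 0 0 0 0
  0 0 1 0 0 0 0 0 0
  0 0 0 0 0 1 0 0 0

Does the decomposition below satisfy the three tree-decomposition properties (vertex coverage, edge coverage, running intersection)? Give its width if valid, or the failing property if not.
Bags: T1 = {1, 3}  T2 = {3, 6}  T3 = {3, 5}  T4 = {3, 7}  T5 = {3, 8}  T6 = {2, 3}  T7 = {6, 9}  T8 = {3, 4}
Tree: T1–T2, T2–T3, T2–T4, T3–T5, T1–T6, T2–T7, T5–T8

Yes; width 1.

Every vertex of G appears in some bag (union = {1, 2, 3, 4, 5, 6, 7, 8, 9}); every edge is covered by a bag; and for each vertex v the set of bags containing v is connected in the bag tree. The decomposition is therefore valid. The largest bag has 2 vertices, so the width is 1.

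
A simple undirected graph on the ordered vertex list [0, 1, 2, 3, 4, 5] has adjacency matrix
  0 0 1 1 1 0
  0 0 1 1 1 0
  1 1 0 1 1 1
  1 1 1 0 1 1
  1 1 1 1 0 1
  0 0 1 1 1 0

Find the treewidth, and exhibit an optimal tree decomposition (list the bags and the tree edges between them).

Treewidth 3.
One such decomposition:
Bags: B1 = {0, 2, 3, 4}  B2 = {2, 3, 4, 5}  B3 = {1, 2, 3, 4}
Tree: B1–B2, B1–B3

Every bag has size at most 4, so the width is 4 − 1 = 3 and tw(G) ≤ 3. Conversely, {0, 2, 3, 4} is a clique of size 4, and the vertices of any clique must share a bag in every tree decomposition; so some bag has ≥ 4 vertices and tw(G) ≥ 3. The upper and lower bounds meet at 3, so that is the treewidth.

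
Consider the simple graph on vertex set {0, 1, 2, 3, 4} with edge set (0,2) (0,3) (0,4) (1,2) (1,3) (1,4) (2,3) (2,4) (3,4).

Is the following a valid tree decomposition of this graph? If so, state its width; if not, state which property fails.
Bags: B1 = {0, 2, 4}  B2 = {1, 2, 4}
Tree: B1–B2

A tree decomposition must satisfy three properties: every vertex lies in some bag; for every edge, both endpoints lie together in some bag; and for every vertex, the bags containing it form a connected subtree. Here vertex 3 appears in no bag, so the decomposition is invalid.

No — vertex 3 appears in no bag.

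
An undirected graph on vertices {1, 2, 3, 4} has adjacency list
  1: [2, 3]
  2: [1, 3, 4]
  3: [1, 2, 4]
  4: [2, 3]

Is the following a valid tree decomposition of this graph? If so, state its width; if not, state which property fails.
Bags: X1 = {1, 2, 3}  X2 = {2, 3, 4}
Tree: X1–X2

Yes; width 2.

Checking the three conditions: (i) the bags cover all of {1, 2, 3, 4}; (ii) for each edge, some bag contains both endpoints; (iii) the bags containing any fixed vertex form a subtree. All hold, so the decomposition is valid with width 3 − 1 = 2.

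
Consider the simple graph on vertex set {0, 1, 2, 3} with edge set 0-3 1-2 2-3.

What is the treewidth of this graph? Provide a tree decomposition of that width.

Treewidth 1.
Bags: B1 = {0, 3}  B2 = {2, 3}  B3 = {1, 2}
Tree: B1–B2, B2–B3

Each bag holds 2 vertices, so the decomposition has width 1, which upper-bounds the treewidth. Any graph with an edge has treewidth ≥ 1, and G has the edge 0–3. The upper and lower bounds meet at 1, so that is the treewidth.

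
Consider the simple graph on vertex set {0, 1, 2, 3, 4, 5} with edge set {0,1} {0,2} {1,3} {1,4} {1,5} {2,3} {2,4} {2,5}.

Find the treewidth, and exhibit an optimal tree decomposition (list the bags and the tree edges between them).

The largest bag has 3 vertices, giving width 2; this decomposition certifies tw(G) ≤ 2. The edges 4–1–0–2–4 form a cycle, so G is not a tree and its treewidth is at least 2. Therefore the treewidth is 2.

Treewidth 2.
One such decomposition:
Bags: B1 = {1, 2, 4}  B2 = {0, 1, 2}  B3 = {1, 2, 5}  B4 = {1, 2, 3}
Tree: B1–B2, B2–B3, B3–B4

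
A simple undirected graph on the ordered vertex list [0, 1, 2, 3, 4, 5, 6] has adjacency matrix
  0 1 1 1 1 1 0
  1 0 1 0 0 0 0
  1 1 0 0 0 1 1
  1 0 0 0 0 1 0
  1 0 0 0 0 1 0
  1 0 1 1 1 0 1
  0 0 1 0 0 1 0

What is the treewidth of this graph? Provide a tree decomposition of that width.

Treewidth 2.
One such decomposition:
Bags: B1 = {0, 2, 5}  B2 = {0, 3, 5}  B3 = {2, 5, 6}  B4 = {0, 1, 2}  B5 = {0, 4, 5}
Tree: B1–B2, B1–B3, B1–B4, B2–B5

Each bag holds 3 vertices, so the decomposition has width 2, which upper-bounds the treewidth. For the lower bound, the 3 vertices {0, 1, 2} are pairwise adjacent, and any tree decomposition puts a clique entirely inside one bag — forcing width ≥ 2. Hence tw(G) = 2 exactly.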